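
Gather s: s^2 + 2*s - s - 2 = s^2 + s - 2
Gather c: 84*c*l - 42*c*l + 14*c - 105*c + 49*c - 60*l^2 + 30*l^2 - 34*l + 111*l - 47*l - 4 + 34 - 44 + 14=c*(42*l - 42) - 30*l^2 + 30*l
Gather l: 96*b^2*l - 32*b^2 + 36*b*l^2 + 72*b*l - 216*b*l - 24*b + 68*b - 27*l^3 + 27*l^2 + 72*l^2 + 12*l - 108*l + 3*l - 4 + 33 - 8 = -32*b^2 + 44*b - 27*l^3 + l^2*(36*b + 99) + l*(96*b^2 - 144*b - 93) + 21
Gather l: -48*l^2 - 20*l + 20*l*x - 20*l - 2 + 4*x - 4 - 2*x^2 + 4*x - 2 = -48*l^2 + l*(20*x - 40) - 2*x^2 + 8*x - 8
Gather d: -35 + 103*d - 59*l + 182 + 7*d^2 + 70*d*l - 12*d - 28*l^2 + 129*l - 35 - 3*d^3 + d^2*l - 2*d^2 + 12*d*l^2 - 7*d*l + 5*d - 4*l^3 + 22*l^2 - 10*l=-3*d^3 + d^2*(l + 5) + d*(12*l^2 + 63*l + 96) - 4*l^3 - 6*l^2 + 60*l + 112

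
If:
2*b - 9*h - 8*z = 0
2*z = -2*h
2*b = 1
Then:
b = 1/2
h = 1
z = -1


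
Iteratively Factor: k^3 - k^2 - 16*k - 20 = (k + 2)*(k^2 - 3*k - 10) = (k - 5)*(k + 2)*(k + 2)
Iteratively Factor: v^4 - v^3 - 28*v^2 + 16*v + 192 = (v + 4)*(v^3 - 5*v^2 - 8*v + 48) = (v - 4)*(v + 4)*(v^2 - v - 12) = (v - 4)*(v + 3)*(v + 4)*(v - 4)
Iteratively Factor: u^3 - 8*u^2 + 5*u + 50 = (u - 5)*(u^2 - 3*u - 10) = (u - 5)*(u + 2)*(u - 5)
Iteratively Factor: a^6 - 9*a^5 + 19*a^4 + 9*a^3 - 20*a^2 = (a - 5)*(a^5 - 4*a^4 - a^3 + 4*a^2) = a*(a - 5)*(a^4 - 4*a^3 - a^2 + 4*a) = a*(a - 5)*(a - 1)*(a^3 - 3*a^2 - 4*a) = a^2*(a - 5)*(a - 1)*(a^2 - 3*a - 4) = a^2*(a - 5)*(a - 1)*(a + 1)*(a - 4)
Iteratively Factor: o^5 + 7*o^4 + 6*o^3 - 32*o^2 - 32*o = (o)*(o^4 + 7*o^3 + 6*o^2 - 32*o - 32) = o*(o + 4)*(o^3 + 3*o^2 - 6*o - 8) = o*(o + 1)*(o + 4)*(o^2 + 2*o - 8) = o*(o - 2)*(o + 1)*(o + 4)*(o + 4)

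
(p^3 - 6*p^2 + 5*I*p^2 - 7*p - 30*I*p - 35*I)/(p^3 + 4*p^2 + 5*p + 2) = (p^2 + p*(-7 + 5*I) - 35*I)/(p^2 + 3*p + 2)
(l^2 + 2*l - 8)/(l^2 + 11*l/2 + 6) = 2*(l - 2)/(2*l + 3)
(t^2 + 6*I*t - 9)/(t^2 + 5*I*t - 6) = (t + 3*I)/(t + 2*I)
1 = 1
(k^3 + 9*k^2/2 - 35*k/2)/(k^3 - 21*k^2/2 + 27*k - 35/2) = k*(k + 7)/(k^2 - 8*k + 7)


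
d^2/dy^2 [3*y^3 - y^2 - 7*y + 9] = 18*y - 2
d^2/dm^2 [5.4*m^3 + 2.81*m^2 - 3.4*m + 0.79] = 32.4*m + 5.62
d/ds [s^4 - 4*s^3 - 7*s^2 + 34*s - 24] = 4*s^3 - 12*s^2 - 14*s + 34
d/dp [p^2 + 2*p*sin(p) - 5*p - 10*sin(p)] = 2*p*cos(p) + 2*p + 2*sin(p) - 10*cos(p) - 5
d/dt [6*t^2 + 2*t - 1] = 12*t + 2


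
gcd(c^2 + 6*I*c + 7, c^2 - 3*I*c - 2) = c - I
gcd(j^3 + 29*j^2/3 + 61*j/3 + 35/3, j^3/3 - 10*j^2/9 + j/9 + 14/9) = j + 1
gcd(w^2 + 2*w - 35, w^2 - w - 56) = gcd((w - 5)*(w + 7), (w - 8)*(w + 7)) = w + 7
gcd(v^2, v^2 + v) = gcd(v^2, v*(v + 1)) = v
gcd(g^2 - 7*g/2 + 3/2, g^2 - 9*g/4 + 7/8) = g - 1/2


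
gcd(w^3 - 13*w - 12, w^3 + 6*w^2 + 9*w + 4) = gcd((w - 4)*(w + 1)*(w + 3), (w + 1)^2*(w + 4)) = w + 1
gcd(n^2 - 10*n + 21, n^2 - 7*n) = n - 7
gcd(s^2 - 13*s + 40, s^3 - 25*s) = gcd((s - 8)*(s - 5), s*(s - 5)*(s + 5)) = s - 5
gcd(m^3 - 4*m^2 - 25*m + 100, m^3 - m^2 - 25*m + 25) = m^2 - 25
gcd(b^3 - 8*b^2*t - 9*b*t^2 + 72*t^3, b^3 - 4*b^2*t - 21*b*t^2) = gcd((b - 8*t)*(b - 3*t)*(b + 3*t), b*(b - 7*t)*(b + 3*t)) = b + 3*t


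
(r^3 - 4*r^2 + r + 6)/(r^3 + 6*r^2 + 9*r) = (r^3 - 4*r^2 + r + 6)/(r*(r^2 + 6*r + 9))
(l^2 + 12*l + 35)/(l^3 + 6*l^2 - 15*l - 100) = (l + 7)/(l^2 + l - 20)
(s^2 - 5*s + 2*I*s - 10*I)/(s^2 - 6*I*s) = (s^2 + s*(-5 + 2*I) - 10*I)/(s*(s - 6*I))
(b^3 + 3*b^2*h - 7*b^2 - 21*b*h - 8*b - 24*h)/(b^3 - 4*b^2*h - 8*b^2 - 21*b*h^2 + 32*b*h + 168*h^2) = (b + 1)/(b - 7*h)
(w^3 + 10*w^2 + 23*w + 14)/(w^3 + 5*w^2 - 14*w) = (w^2 + 3*w + 2)/(w*(w - 2))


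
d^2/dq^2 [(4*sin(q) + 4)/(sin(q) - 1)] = -(8*sin(q) + 16)/(sin(q) - 1)^2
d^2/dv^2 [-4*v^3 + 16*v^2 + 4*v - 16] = 32 - 24*v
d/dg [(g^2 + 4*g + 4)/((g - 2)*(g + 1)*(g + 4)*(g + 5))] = 2*(-g^5 - 10*g^4 - 40*g^3 - 85*g^2 - 76*g - 4)/(g^8 + 16*g^7 + 82*g^6 + 68*g^5 - 607*g^4 - 1324*g^3 + 724*g^2 + 3040*g + 1600)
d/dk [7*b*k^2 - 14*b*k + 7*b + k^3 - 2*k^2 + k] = 14*b*k - 14*b + 3*k^2 - 4*k + 1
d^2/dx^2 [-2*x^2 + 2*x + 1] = -4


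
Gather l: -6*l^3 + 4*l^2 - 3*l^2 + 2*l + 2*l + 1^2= -6*l^3 + l^2 + 4*l + 1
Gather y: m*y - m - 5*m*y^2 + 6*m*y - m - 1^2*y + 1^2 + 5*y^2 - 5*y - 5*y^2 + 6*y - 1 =-5*m*y^2 + 7*m*y - 2*m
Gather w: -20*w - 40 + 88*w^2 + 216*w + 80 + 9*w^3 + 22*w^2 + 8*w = 9*w^3 + 110*w^2 + 204*w + 40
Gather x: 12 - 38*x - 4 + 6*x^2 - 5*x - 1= 6*x^2 - 43*x + 7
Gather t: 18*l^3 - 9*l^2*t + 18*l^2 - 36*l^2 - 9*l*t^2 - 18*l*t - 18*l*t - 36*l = 18*l^3 - 18*l^2 - 9*l*t^2 - 36*l + t*(-9*l^2 - 36*l)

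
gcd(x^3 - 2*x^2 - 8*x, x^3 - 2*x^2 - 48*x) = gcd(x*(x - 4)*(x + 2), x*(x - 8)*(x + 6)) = x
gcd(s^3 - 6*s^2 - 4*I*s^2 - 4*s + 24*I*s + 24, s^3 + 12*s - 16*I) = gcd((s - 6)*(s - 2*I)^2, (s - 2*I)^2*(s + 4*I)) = s^2 - 4*I*s - 4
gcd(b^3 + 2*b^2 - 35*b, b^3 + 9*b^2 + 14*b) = b^2 + 7*b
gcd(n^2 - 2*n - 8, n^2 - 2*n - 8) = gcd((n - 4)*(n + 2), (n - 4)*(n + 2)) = n^2 - 2*n - 8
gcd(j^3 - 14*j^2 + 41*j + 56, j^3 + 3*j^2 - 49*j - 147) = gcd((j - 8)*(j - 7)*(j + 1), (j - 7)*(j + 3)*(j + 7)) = j - 7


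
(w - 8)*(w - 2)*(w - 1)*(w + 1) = w^4 - 10*w^3 + 15*w^2 + 10*w - 16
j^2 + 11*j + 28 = (j + 4)*(j + 7)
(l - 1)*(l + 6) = l^2 + 5*l - 6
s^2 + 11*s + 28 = (s + 4)*(s + 7)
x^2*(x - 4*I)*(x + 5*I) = x^4 + I*x^3 + 20*x^2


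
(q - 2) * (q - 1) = q^2 - 3*q + 2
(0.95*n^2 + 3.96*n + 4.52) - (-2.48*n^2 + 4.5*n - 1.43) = 3.43*n^2 - 0.54*n + 5.95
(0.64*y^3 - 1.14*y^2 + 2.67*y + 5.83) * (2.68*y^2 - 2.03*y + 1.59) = 1.7152*y^5 - 4.3544*y^4 + 10.4874*y^3 + 8.3917*y^2 - 7.5896*y + 9.2697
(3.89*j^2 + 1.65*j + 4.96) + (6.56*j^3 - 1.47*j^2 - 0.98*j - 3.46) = 6.56*j^3 + 2.42*j^2 + 0.67*j + 1.5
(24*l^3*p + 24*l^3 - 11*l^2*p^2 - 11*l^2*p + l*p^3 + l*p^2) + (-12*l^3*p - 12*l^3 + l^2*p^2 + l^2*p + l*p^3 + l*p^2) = 12*l^3*p + 12*l^3 - 10*l^2*p^2 - 10*l^2*p + 2*l*p^3 + 2*l*p^2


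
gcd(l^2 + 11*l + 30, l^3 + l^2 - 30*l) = l + 6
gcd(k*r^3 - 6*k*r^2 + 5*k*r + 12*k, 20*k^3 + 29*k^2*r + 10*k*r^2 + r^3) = 1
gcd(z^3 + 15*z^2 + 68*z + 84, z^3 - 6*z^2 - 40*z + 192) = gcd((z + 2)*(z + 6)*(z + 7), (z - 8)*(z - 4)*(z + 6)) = z + 6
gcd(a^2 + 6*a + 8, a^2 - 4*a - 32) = a + 4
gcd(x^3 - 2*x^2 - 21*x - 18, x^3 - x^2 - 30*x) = x - 6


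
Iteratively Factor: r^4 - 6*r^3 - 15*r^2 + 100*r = (r - 5)*(r^3 - r^2 - 20*r) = r*(r - 5)*(r^2 - r - 20) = r*(r - 5)*(r + 4)*(r - 5)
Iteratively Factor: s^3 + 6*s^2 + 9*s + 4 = (s + 4)*(s^2 + 2*s + 1) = (s + 1)*(s + 4)*(s + 1)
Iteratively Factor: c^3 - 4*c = (c + 2)*(c^2 - 2*c) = (c - 2)*(c + 2)*(c)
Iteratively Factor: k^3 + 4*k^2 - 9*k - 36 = (k + 4)*(k^2 - 9) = (k - 3)*(k + 4)*(k + 3)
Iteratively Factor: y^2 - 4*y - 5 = (y + 1)*(y - 5)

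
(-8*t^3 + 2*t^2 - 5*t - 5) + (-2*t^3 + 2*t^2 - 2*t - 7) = -10*t^3 + 4*t^2 - 7*t - 12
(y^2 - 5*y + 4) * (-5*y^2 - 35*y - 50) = -5*y^4 - 10*y^3 + 105*y^2 + 110*y - 200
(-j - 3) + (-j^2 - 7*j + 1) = -j^2 - 8*j - 2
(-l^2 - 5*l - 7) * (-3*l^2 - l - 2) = 3*l^4 + 16*l^3 + 28*l^2 + 17*l + 14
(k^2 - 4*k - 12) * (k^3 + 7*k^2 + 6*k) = k^5 + 3*k^4 - 34*k^3 - 108*k^2 - 72*k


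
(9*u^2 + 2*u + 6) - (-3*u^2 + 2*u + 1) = 12*u^2 + 5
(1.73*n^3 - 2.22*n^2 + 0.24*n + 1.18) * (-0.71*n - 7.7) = -1.2283*n^4 - 11.7448*n^3 + 16.9236*n^2 - 2.6858*n - 9.086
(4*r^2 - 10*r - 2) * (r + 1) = 4*r^3 - 6*r^2 - 12*r - 2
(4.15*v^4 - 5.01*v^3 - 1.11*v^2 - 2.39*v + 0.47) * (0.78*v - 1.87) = 3.237*v^5 - 11.6683*v^4 + 8.5029*v^3 + 0.2115*v^2 + 4.8359*v - 0.8789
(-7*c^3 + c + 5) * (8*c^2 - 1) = -56*c^5 + 15*c^3 + 40*c^2 - c - 5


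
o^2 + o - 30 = (o - 5)*(o + 6)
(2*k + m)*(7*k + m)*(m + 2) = 14*k^2*m + 28*k^2 + 9*k*m^2 + 18*k*m + m^3 + 2*m^2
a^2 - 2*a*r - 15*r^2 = (a - 5*r)*(a + 3*r)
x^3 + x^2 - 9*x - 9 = (x - 3)*(x + 1)*(x + 3)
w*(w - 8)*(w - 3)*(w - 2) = w^4 - 13*w^3 + 46*w^2 - 48*w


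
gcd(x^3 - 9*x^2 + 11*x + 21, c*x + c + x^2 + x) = x + 1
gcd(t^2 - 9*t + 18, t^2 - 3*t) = t - 3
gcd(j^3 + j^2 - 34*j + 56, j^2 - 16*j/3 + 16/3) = j - 4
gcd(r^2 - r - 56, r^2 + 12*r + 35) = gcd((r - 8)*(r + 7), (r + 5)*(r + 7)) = r + 7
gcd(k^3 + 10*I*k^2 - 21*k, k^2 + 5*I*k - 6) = k + 3*I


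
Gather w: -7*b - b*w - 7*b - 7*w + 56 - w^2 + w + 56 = -14*b - w^2 + w*(-b - 6) + 112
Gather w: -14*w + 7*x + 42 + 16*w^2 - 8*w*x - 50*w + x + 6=16*w^2 + w*(-8*x - 64) + 8*x + 48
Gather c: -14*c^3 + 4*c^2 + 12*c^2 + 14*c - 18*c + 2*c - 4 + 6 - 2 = -14*c^3 + 16*c^2 - 2*c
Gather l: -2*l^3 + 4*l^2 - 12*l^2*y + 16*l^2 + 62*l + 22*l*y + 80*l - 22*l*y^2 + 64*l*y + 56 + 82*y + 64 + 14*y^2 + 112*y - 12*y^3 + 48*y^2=-2*l^3 + l^2*(20 - 12*y) + l*(-22*y^2 + 86*y + 142) - 12*y^3 + 62*y^2 + 194*y + 120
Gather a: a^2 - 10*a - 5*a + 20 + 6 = a^2 - 15*a + 26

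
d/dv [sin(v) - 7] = cos(v)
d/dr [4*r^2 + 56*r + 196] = 8*r + 56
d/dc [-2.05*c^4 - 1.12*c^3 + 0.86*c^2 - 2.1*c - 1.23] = -8.2*c^3 - 3.36*c^2 + 1.72*c - 2.1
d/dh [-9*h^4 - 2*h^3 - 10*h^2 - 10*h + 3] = -36*h^3 - 6*h^2 - 20*h - 10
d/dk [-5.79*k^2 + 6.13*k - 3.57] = 6.13 - 11.58*k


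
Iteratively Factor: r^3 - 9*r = (r + 3)*(r^2 - 3*r) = (r - 3)*(r + 3)*(r)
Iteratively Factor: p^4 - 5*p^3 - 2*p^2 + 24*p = (p + 2)*(p^3 - 7*p^2 + 12*p) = (p - 4)*(p + 2)*(p^2 - 3*p) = p*(p - 4)*(p + 2)*(p - 3)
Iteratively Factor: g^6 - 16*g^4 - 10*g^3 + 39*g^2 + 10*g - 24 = (g + 2)*(g^5 - 2*g^4 - 12*g^3 + 14*g^2 + 11*g - 12) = (g + 2)*(g + 3)*(g^4 - 5*g^3 + 3*g^2 + 5*g - 4) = (g + 1)*(g + 2)*(g + 3)*(g^3 - 6*g^2 + 9*g - 4) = (g - 1)*(g + 1)*(g + 2)*(g + 3)*(g^2 - 5*g + 4) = (g - 1)^2*(g + 1)*(g + 2)*(g + 3)*(g - 4)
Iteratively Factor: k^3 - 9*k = (k)*(k^2 - 9) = k*(k + 3)*(k - 3)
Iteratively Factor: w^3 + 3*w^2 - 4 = (w + 2)*(w^2 + w - 2) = (w + 2)^2*(w - 1)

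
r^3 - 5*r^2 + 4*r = r*(r - 4)*(r - 1)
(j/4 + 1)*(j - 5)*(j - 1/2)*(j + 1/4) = j^4/4 - 5*j^3/16 - 159*j^2/32 + 41*j/32 + 5/8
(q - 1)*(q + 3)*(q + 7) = q^3 + 9*q^2 + 11*q - 21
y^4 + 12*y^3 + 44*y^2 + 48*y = y*(y + 2)*(y + 4)*(y + 6)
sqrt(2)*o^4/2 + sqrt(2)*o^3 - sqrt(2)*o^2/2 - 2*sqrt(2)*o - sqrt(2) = (o + 1)*(o - sqrt(2))*(o + sqrt(2))*(sqrt(2)*o/2 + sqrt(2)/2)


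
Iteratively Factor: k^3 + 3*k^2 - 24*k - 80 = (k + 4)*(k^2 - k - 20) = (k - 5)*(k + 4)*(k + 4)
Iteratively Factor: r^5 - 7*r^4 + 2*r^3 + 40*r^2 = (r + 2)*(r^4 - 9*r^3 + 20*r^2) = (r - 5)*(r + 2)*(r^3 - 4*r^2) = r*(r - 5)*(r + 2)*(r^2 - 4*r) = r*(r - 5)*(r - 4)*(r + 2)*(r)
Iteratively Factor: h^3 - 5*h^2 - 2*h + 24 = (h + 2)*(h^2 - 7*h + 12) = (h - 3)*(h + 2)*(h - 4)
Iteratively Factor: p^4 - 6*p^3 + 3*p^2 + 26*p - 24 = (p - 1)*(p^3 - 5*p^2 - 2*p + 24) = (p - 1)*(p + 2)*(p^2 - 7*p + 12) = (p - 4)*(p - 1)*(p + 2)*(p - 3)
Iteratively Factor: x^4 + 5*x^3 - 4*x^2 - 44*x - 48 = (x + 2)*(x^3 + 3*x^2 - 10*x - 24) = (x + 2)^2*(x^2 + x - 12) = (x - 3)*(x + 2)^2*(x + 4)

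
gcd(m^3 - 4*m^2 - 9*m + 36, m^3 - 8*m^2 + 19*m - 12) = m^2 - 7*m + 12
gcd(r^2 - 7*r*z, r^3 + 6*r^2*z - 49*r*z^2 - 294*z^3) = -r + 7*z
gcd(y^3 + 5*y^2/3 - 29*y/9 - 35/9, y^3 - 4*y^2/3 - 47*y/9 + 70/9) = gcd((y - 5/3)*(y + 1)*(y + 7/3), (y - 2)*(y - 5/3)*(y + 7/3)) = y^2 + 2*y/3 - 35/9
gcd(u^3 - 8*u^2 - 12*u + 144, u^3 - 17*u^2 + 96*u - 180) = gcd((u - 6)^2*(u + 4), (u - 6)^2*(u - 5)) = u^2 - 12*u + 36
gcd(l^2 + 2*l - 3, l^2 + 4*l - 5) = l - 1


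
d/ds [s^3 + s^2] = s*(3*s + 2)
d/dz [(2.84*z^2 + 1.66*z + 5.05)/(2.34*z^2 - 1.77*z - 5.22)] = (-8.9112*z^2 - 53.2836*z + 0.273300000000001)/(5.4756*z^4 - 8.2836*z^3 - 21.2967*z^2 + 18.4788*z + 27.2484)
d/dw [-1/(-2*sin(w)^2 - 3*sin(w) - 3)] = -(4*sin(w) + 3)*cos(w)/(3*sin(w) - cos(2*w) + 4)^2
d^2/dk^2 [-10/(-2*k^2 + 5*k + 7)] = 20*(4*k^2 - 10*k - (4*k - 5)^2 - 14)/(-2*k^2 + 5*k + 7)^3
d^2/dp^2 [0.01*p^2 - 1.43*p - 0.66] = 0.0200000000000000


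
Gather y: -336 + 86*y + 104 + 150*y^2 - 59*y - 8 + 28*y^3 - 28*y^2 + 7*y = 28*y^3 + 122*y^2 + 34*y - 240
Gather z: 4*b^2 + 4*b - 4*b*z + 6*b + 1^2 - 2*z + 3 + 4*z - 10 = 4*b^2 + 10*b + z*(2 - 4*b) - 6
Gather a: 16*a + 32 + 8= 16*a + 40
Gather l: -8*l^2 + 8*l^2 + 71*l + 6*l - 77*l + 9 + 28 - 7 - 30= 0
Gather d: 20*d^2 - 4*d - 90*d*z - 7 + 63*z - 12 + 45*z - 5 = 20*d^2 + d*(-90*z - 4) + 108*z - 24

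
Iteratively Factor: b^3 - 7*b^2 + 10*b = (b)*(b^2 - 7*b + 10) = b*(b - 2)*(b - 5)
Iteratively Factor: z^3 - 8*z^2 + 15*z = (z - 5)*(z^2 - 3*z) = (z - 5)*(z - 3)*(z)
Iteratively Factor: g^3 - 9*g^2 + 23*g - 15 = (g - 3)*(g^2 - 6*g + 5) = (g - 3)*(g - 1)*(g - 5)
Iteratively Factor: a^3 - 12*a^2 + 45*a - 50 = (a - 5)*(a^2 - 7*a + 10) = (a - 5)^2*(a - 2)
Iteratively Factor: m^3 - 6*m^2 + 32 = (m + 2)*(m^2 - 8*m + 16) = (m - 4)*(m + 2)*(m - 4)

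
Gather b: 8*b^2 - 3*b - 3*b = 8*b^2 - 6*b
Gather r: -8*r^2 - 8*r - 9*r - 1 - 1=-8*r^2 - 17*r - 2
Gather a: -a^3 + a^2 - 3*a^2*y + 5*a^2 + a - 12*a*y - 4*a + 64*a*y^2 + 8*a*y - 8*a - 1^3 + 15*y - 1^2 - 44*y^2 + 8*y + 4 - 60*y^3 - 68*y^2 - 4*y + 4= -a^3 + a^2*(6 - 3*y) + a*(64*y^2 - 4*y - 11) - 60*y^3 - 112*y^2 + 19*y + 6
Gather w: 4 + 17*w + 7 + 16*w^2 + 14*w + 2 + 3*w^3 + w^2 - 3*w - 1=3*w^3 + 17*w^2 + 28*w + 12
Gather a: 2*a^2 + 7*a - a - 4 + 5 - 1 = 2*a^2 + 6*a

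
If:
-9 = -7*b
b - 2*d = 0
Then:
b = 9/7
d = 9/14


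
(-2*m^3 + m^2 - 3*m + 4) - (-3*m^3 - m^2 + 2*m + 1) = m^3 + 2*m^2 - 5*m + 3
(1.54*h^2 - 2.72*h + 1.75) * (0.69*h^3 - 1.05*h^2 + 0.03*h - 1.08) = 1.0626*h^5 - 3.4938*h^4 + 4.1097*h^3 - 3.5823*h^2 + 2.9901*h - 1.89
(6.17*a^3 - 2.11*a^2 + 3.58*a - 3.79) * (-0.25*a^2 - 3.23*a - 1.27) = -1.5425*a^5 - 19.4016*a^4 - 1.9156*a^3 - 7.9362*a^2 + 7.6951*a + 4.8133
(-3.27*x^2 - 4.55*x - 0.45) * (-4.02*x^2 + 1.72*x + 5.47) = 13.1454*x^4 + 12.6666*x^3 - 23.9039*x^2 - 25.6625*x - 2.4615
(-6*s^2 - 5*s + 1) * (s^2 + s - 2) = -6*s^4 - 11*s^3 + 8*s^2 + 11*s - 2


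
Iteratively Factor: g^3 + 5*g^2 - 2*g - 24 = (g + 3)*(g^2 + 2*g - 8) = (g - 2)*(g + 3)*(g + 4)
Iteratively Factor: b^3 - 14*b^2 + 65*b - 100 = (b - 5)*(b^2 - 9*b + 20) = (b - 5)*(b - 4)*(b - 5)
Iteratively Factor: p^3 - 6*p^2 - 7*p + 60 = (p - 4)*(p^2 - 2*p - 15) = (p - 5)*(p - 4)*(p + 3)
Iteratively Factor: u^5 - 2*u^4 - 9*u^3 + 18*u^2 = (u + 3)*(u^4 - 5*u^3 + 6*u^2) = u*(u + 3)*(u^3 - 5*u^2 + 6*u) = u*(u - 3)*(u + 3)*(u^2 - 2*u) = u^2*(u - 3)*(u + 3)*(u - 2)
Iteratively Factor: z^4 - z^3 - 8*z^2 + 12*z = (z - 2)*(z^3 + z^2 - 6*z) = (z - 2)*(z + 3)*(z^2 - 2*z) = z*(z - 2)*(z + 3)*(z - 2)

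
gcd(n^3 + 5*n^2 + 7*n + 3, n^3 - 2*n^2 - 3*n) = n + 1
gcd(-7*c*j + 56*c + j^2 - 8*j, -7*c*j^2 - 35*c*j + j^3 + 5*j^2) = 7*c - j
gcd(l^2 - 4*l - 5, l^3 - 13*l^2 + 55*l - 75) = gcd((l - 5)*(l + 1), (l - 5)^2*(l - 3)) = l - 5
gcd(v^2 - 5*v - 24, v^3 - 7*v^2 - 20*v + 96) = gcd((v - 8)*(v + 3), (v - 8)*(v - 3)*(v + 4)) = v - 8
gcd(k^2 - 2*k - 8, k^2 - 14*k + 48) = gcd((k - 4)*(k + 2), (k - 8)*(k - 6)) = 1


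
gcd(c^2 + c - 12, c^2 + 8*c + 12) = 1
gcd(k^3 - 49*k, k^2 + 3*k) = k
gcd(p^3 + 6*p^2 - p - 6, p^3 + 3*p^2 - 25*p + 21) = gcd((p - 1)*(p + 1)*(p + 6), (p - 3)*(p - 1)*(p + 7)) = p - 1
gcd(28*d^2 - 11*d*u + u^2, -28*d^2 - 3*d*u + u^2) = -7*d + u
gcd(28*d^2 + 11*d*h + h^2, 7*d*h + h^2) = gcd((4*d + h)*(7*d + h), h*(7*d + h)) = 7*d + h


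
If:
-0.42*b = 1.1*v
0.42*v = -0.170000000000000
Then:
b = 1.06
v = -0.40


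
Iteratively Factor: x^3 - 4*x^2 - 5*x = (x + 1)*(x^2 - 5*x) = (x - 5)*(x + 1)*(x)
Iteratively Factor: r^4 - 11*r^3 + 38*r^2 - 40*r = (r - 4)*(r^3 - 7*r^2 + 10*r) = (r - 4)*(r - 2)*(r^2 - 5*r) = (r - 5)*(r - 4)*(r - 2)*(r)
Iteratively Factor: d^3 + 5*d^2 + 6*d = (d + 3)*(d^2 + 2*d) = d*(d + 3)*(d + 2)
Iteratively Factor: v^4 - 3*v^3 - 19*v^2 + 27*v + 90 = (v + 3)*(v^3 - 6*v^2 - v + 30) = (v + 2)*(v + 3)*(v^2 - 8*v + 15) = (v - 3)*(v + 2)*(v + 3)*(v - 5)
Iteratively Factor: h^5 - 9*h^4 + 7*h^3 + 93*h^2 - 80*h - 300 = (h - 5)*(h^4 - 4*h^3 - 13*h^2 + 28*h + 60) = (h - 5)*(h - 3)*(h^3 - h^2 - 16*h - 20) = (h - 5)*(h - 3)*(h + 2)*(h^2 - 3*h - 10) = (h - 5)^2*(h - 3)*(h + 2)*(h + 2)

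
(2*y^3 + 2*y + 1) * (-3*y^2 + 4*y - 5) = -6*y^5 + 8*y^4 - 16*y^3 + 5*y^2 - 6*y - 5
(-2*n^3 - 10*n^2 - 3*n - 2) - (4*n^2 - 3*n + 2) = -2*n^3 - 14*n^2 - 4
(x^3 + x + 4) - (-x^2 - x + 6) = x^3 + x^2 + 2*x - 2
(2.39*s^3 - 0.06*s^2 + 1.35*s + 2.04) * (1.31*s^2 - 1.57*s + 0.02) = 3.1309*s^5 - 3.8309*s^4 + 1.9105*s^3 + 0.5517*s^2 - 3.1758*s + 0.0408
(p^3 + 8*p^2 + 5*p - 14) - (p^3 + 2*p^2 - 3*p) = 6*p^2 + 8*p - 14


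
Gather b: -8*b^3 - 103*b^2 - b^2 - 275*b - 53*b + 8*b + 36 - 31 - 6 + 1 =-8*b^3 - 104*b^2 - 320*b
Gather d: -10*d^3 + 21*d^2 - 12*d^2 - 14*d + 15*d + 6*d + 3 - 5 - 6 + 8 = -10*d^3 + 9*d^2 + 7*d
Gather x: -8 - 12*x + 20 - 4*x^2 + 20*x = -4*x^2 + 8*x + 12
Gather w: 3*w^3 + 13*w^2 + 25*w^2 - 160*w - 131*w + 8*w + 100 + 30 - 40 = 3*w^3 + 38*w^2 - 283*w + 90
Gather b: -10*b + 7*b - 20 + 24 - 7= -3*b - 3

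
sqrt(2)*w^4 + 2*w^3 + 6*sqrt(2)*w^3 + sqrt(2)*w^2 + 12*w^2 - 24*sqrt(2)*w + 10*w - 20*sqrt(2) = (w + 5)*(w - sqrt(2))*(w + 2*sqrt(2))*(sqrt(2)*w + sqrt(2))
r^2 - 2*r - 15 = (r - 5)*(r + 3)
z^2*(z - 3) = z^3 - 3*z^2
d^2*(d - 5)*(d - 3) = d^4 - 8*d^3 + 15*d^2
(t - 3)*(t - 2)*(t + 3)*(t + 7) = t^4 + 5*t^3 - 23*t^2 - 45*t + 126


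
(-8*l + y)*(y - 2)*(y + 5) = -8*l*y^2 - 24*l*y + 80*l + y^3 + 3*y^2 - 10*y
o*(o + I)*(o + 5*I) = o^3 + 6*I*o^2 - 5*o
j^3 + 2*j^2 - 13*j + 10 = (j - 2)*(j - 1)*(j + 5)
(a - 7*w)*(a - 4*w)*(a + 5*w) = a^3 - 6*a^2*w - 27*a*w^2 + 140*w^3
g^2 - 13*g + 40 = (g - 8)*(g - 5)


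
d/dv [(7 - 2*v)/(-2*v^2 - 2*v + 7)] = 4*v*(7 - v)/(4*v^4 + 8*v^3 - 24*v^2 - 28*v + 49)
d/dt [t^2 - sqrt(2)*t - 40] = 2*t - sqrt(2)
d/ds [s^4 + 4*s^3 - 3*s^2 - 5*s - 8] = 4*s^3 + 12*s^2 - 6*s - 5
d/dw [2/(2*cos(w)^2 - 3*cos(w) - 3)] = 2*(4*cos(w) - 3)*sin(w)/(3*cos(w) - cos(2*w) + 2)^2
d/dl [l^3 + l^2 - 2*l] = 3*l^2 + 2*l - 2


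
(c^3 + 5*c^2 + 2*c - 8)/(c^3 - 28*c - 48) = (c - 1)/(c - 6)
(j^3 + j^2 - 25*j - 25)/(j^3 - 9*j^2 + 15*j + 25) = (j + 5)/(j - 5)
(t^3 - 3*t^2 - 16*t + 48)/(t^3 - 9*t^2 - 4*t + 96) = (t^2 + t - 12)/(t^2 - 5*t - 24)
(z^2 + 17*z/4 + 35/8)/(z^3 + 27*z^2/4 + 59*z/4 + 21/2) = (z + 5/2)/(z^2 + 5*z + 6)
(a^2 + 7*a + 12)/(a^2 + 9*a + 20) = (a + 3)/(a + 5)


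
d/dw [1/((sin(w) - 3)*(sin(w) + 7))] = -2*(sin(w) + 2)*cos(w)/((sin(w) - 3)^2*(sin(w) + 7)^2)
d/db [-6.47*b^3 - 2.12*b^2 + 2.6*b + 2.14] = -19.41*b^2 - 4.24*b + 2.6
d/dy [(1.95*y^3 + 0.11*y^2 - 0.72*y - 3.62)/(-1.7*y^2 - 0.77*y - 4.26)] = (-3.315*y^4 - 3.003*y^3 - 26.2297*y^2 - 13.2452*y + 0.279799999999999)/(2.89*y^4 + 2.618*y^3 + 15.0769*y^2 + 6.5604*y + 18.1476)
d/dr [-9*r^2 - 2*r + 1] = -18*r - 2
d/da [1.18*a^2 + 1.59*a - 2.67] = 2.36*a + 1.59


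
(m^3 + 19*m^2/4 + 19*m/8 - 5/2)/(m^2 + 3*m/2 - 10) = (8*m^2 + 6*m - 5)/(4*(2*m - 5))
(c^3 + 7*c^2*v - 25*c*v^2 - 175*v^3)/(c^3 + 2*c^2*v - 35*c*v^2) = (c + 5*v)/c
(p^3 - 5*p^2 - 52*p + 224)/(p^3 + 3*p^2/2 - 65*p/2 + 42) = 2*(p - 8)/(2*p - 3)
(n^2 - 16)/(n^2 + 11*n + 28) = (n - 4)/(n + 7)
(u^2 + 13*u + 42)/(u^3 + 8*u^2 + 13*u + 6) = (u + 7)/(u^2 + 2*u + 1)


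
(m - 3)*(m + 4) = m^2 + m - 12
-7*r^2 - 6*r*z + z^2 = (-7*r + z)*(r + z)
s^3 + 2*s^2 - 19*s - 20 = (s - 4)*(s + 1)*(s + 5)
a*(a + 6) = a^2 + 6*a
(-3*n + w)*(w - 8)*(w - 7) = -3*n*w^2 + 45*n*w - 168*n + w^3 - 15*w^2 + 56*w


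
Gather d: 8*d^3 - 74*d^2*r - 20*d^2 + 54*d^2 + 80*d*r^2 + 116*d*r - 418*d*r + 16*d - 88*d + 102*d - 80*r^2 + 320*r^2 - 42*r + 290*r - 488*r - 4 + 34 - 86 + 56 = 8*d^3 + d^2*(34 - 74*r) + d*(80*r^2 - 302*r + 30) + 240*r^2 - 240*r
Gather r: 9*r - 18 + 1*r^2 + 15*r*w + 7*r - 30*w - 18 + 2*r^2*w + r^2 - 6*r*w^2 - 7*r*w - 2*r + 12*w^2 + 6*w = r^2*(2*w + 2) + r*(-6*w^2 + 8*w + 14) + 12*w^2 - 24*w - 36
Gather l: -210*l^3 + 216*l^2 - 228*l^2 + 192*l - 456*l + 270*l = -210*l^3 - 12*l^2 + 6*l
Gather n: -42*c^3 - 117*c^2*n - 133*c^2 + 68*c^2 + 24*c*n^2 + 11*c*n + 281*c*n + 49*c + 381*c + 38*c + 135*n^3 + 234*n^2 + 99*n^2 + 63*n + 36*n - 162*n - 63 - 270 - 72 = -42*c^3 - 65*c^2 + 468*c + 135*n^3 + n^2*(24*c + 333) + n*(-117*c^2 + 292*c - 63) - 405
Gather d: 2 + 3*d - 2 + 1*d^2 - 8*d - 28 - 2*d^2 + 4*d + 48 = -d^2 - d + 20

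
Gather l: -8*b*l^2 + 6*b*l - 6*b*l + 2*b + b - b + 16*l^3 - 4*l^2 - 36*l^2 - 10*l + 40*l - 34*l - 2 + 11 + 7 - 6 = 2*b + 16*l^3 + l^2*(-8*b - 40) - 4*l + 10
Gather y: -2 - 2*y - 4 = -2*y - 6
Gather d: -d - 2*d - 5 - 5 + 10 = -3*d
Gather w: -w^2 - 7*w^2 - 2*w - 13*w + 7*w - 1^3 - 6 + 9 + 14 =-8*w^2 - 8*w + 16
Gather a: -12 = -12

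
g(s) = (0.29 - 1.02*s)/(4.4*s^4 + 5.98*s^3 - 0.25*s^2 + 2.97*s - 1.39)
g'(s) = (0.29 - 1.02*s)*(-17.6*s^3 - 17.94*s^2 + 0.5*s - 2.97)/(4.4*s^4 + 5.98*s^3 - 0.25*s^2 + 2.97*s - 1.39)^2 - 1.02/(4.4*s^4 + 5.98*s^3 - 0.25*s^2 + 2.97*s - 1.39)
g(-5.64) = 0.00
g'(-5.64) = 0.00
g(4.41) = -0.00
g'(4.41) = 0.00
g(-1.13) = -0.22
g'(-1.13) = 0.12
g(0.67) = -0.12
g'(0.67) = 0.30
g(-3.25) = 0.01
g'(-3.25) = 0.02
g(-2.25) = 0.07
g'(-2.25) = 0.19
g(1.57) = -0.02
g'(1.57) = 0.04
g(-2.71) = 0.03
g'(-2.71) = 0.05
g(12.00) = -0.00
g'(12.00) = 0.00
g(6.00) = -0.00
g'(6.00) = 0.00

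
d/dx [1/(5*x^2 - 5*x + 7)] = 5*(1 - 2*x)/(5*x^2 - 5*x + 7)^2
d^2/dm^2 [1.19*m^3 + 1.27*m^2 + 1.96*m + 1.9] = 7.14*m + 2.54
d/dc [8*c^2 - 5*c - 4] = 16*c - 5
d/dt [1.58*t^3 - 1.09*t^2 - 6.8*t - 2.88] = 4.74*t^2 - 2.18*t - 6.8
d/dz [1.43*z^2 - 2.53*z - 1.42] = 2.86*z - 2.53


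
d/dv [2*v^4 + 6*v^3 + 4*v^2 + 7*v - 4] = 8*v^3 + 18*v^2 + 8*v + 7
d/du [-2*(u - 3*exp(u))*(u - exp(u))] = 8*u*exp(u) - 4*u - 12*exp(2*u) + 8*exp(u)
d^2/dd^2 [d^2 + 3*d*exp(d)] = 3*d*exp(d) + 6*exp(d) + 2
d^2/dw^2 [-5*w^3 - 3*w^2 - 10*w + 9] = -30*w - 6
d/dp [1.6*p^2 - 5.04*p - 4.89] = 3.2*p - 5.04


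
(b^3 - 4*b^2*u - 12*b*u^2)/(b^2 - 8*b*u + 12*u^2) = b*(-b - 2*u)/(-b + 2*u)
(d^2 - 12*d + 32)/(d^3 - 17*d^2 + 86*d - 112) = (d - 4)/(d^2 - 9*d + 14)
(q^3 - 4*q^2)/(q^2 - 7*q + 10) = q^2*(q - 4)/(q^2 - 7*q + 10)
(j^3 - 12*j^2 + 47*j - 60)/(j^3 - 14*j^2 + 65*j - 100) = (j - 3)/(j - 5)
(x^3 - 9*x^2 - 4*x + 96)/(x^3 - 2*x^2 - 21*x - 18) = (x^2 - 12*x + 32)/(x^2 - 5*x - 6)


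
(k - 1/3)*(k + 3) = k^2 + 8*k/3 - 1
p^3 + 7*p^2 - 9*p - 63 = (p - 3)*(p + 3)*(p + 7)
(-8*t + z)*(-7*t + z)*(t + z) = 56*t^3 + 41*t^2*z - 14*t*z^2 + z^3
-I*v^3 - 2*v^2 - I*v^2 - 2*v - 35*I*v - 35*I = (v - 7*I)*(v + 5*I)*(-I*v - I)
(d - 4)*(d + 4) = d^2 - 16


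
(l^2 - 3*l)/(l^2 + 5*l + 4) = l*(l - 3)/(l^2 + 5*l + 4)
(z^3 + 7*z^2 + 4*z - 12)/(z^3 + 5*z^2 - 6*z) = (z + 2)/z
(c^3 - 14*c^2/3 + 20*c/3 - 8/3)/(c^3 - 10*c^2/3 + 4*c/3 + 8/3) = (3*c - 2)/(3*c + 2)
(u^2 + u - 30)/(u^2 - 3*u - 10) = (u + 6)/(u + 2)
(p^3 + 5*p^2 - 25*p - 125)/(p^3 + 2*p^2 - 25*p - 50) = (p + 5)/(p + 2)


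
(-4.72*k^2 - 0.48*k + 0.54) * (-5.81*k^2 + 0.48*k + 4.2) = 27.4232*k^4 + 0.5232*k^3 - 23.1918*k^2 - 1.7568*k + 2.268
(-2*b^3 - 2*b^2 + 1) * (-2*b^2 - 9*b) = 4*b^5 + 22*b^4 + 18*b^3 - 2*b^2 - 9*b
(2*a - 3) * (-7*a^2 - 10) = -14*a^3 + 21*a^2 - 20*a + 30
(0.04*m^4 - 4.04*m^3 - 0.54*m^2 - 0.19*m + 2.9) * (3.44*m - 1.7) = 0.1376*m^5 - 13.9656*m^4 + 5.0104*m^3 + 0.2644*m^2 + 10.299*m - 4.93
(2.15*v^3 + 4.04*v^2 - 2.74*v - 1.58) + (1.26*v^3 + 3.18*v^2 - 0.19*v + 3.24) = 3.41*v^3 + 7.22*v^2 - 2.93*v + 1.66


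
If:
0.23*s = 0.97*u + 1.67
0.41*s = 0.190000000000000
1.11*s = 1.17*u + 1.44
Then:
No Solution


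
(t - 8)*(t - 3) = t^2 - 11*t + 24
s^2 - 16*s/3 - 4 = (s - 6)*(s + 2/3)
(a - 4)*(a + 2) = a^2 - 2*a - 8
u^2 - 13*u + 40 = (u - 8)*(u - 5)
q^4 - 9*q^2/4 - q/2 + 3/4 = (q - 3/2)*(q - 1/2)*(q + 1)^2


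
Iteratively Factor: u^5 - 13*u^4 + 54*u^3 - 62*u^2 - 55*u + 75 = (u - 5)*(u^4 - 8*u^3 + 14*u^2 + 8*u - 15) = (u - 5)*(u - 1)*(u^3 - 7*u^2 + 7*u + 15) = (u - 5)*(u - 3)*(u - 1)*(u^2 - 4*u - 5) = (u - 5)*(u - 3)*(u - 1)*(u + 1)*(u - 5)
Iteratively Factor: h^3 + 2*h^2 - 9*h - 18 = (h - 3)*(h^2 + 5*h + 6) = (h - 3)*(h + 3)*(h + 2)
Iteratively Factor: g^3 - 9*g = (g + 3)*(g^2 - 3*g) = g*(g + 3)*(g - 3)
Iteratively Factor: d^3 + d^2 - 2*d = (d + 2)*(d^2 - d) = d*(d + 2)*(d - 1)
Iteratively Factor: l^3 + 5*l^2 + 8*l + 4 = (l + 2)*(l^2 + 3*l + 2) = (l + 1)*(l + 2)*(l + 2)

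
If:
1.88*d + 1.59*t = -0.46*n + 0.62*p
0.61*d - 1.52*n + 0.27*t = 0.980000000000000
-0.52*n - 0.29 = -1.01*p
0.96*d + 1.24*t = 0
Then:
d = 0.39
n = -0.54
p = 0.01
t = -0.30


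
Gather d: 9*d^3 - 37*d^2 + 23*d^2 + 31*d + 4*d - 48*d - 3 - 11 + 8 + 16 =9*d^3 - 14*d^2 - 13*d + 10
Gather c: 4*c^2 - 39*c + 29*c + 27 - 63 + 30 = 4*c^2 - 10*c - 6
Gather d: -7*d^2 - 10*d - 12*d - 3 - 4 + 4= -7*d^2 - 22*d - 3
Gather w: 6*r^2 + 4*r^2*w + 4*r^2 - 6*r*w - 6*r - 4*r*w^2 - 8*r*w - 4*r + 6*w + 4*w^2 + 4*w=10*r^2 - 10*r + w^2*(4 - 4*r) + w*(4*r^2 - 14*r + 10)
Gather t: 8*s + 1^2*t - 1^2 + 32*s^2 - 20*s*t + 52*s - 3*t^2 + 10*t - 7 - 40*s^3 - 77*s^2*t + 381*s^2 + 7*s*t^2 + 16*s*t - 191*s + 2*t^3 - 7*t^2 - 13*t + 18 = -40*s^3 + 413*s^2 - 131*s + 2*t^3 + t^2*(7*s - 10) + t*(-77*s^2 - 4*s - 2) + 10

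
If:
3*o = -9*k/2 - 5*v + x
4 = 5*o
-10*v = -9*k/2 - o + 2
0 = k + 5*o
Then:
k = -4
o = 4/5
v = -48/25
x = -126/5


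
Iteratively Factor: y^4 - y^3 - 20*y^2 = (y)*(y^3 - y^2 - 20*y) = y^2*(y^2 - y - 20) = y^2*(y - 5)*(y + 4)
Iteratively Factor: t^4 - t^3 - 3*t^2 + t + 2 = (t - 1)*(t^3 - 3*t - 2) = (t - 1)*(t + 1)*(t^2 - t - 2) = (t - 1)*(t + 1)^2*(t - 2)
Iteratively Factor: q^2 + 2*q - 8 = (q - 2)*(q + 4)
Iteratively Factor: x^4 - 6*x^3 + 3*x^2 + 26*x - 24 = (x - 1)*(x^3 - 5*x^2 - 2*x + 24) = (x - 4)*(x - 1)*(x^2 - x - 6) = (x - 4)*(x - 3)*(x - 1)*(x + 2)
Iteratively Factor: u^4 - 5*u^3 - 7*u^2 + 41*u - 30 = (u - 5)*(u^3 - 7*u + 6) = (u - 5)*(u - 2)*(u^2 + 2*u - 3) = (u - 5)*(u - 2)*(u + 3)*(u - 1)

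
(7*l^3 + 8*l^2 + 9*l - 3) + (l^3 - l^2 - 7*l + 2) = 8*l^3 + 7*l^2 + 2*l - 1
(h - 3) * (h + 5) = h^2 + 2*h - 15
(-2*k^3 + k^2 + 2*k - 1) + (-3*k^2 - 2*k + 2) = -2*k^3 - 2*k^2 + 1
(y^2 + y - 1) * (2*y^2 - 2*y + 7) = 2*y^4 + 3*y^2 + 9*y - 7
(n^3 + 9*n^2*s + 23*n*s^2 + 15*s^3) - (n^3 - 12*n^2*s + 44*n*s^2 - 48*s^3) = 21*n^2*s - 21*n*s^2 + 63*s^3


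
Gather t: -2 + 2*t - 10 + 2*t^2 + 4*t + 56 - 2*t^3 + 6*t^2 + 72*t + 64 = -2*t^3 + 8*t^2 + 78*t + 108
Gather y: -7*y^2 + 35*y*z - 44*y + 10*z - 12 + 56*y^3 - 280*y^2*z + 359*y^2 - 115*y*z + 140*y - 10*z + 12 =56*y^3 + y^2*(352 - 280*z) + y*(96 - 80*z)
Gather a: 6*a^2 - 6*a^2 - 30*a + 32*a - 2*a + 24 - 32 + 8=0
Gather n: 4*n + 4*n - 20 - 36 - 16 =8*n - 72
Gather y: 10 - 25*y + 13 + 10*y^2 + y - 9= 10*y^2 - 24*y + 14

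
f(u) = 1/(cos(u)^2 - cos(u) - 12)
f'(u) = (2*sin(u)*cos(u) - sin(u))/(cos(u)^2 - cos(u) - 12)^2 = (2*cos(u) - 1)*sin(u)/(sin(u)^2 + cos(u) + 11)^2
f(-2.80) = -0.10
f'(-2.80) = 0.01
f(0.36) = -0.08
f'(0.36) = 0.00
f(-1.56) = -0.08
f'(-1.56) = 0.01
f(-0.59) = -0.08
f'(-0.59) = -0.00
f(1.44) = -0.08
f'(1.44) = -0.00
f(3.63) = -0.10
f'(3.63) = 0.01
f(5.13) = -0.08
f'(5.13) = 0.00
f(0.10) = -0.08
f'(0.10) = 0.00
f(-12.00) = -0.08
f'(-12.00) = 0.00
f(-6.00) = -0.08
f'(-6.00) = 0.00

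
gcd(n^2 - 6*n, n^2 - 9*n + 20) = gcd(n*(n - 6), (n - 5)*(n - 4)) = 1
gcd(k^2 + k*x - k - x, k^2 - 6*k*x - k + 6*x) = k - 1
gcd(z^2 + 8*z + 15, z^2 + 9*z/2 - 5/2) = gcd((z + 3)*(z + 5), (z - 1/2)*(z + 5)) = z + 5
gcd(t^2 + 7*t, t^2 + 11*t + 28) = t + 7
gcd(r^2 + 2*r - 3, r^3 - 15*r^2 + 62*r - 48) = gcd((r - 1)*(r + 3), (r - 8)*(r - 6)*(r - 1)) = r - 1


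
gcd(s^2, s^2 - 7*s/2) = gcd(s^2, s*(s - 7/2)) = s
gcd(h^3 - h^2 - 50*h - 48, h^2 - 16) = 1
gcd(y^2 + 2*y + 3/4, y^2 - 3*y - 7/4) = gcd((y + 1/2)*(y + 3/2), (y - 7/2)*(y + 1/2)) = y + 1/2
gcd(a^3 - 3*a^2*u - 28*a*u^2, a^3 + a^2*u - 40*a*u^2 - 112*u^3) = -a^2 + 3*a*u + 28*u^2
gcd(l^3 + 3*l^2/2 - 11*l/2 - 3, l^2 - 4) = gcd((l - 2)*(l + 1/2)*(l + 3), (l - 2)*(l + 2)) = l - 2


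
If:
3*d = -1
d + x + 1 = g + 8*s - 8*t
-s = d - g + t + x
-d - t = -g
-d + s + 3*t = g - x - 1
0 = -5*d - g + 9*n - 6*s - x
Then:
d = -1/3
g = -7/6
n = -149/243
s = -29/54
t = -5/6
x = 29/54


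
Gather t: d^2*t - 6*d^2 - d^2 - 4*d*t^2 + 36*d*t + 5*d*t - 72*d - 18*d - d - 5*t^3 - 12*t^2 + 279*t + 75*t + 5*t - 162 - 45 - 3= -7*d^2 - 91*d - 5*t^3 + t^2*(-4*d - 12) + t*(d^2 + 41*d + 359) - 210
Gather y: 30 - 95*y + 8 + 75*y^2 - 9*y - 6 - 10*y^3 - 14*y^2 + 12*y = -10*y^3 + 61*y^2 - 92*y + 32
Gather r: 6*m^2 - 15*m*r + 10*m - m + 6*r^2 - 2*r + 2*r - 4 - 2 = 6*m^2 - 15*m*r + 9*m + 6*r^2 - 6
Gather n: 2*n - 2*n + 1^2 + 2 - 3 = 0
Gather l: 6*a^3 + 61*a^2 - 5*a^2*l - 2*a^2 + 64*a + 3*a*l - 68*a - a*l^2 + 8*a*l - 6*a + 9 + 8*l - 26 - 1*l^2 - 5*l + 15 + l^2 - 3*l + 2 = 6*a^3 + 59*a^2 - a*l^2 - 10*a + l*(-5*a^2 + 11*a)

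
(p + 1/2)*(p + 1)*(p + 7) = p^3 + 17*p^2/2 + 11*p + 7/2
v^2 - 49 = (v - 7)*(v + 7)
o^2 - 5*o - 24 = (o - 8)*(o + 3)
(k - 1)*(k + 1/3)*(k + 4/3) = k^3 + 2*k^2/3 - 11*k/9 - 4/9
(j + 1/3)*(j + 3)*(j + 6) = j^3 + 28*j^2/3 + 21*j + 6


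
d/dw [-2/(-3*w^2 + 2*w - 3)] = 4*(1 - 3*w)/(3*w^2 - 2*w + 3)^2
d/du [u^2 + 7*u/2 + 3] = 2*u + 7/2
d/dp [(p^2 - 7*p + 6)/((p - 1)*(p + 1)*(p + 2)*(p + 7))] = 2*(-p^3 + 4*p^2 + 60*p + 76)/(p^6 + 20*p^5 + 146*p^4 + 488*p^3 + 809*p^2 + 644*p + 196)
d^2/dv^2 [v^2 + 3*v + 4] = 2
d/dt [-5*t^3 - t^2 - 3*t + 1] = -15*t^2 - 2*t - 3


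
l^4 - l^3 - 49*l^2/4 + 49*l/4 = l*(l - 7/2)*(l - 1)*(l + 7/2)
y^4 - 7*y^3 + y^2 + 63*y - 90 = (y - 5)*(y - 3)*(y - 2)*(y + 3)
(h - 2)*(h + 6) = h^2 + 4*h - 12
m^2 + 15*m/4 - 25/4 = (m - 5/4)*(m + 5)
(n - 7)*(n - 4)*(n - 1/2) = n^3 - 23*n^2/2 + 67*n/2 - 14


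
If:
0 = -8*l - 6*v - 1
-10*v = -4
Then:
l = -17/40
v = 2/5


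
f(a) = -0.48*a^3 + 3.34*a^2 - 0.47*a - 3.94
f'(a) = -1.44*a^2 + 6.68*a - 0.47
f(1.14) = -0.85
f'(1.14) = 5.27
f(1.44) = 0.88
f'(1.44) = 6.16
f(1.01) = -1.50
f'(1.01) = 4.81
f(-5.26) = 160.80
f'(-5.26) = -75.45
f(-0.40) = -3.19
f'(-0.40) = -3.37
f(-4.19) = 91.98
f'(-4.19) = -53.74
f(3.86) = 16.40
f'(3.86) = 3.86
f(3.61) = 15.31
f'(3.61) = 4.88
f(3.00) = 11.75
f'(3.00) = 6.61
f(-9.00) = 620.75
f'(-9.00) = -177.23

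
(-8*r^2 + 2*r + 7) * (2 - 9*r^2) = 72*r^4 - 18*r^3 - 79*r^2 + 4*r + 14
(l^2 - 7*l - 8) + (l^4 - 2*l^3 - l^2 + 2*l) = l^4 - 2*l^3 - 5*l - 8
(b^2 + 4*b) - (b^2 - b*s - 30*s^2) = b*s + 4*b + 30*s^2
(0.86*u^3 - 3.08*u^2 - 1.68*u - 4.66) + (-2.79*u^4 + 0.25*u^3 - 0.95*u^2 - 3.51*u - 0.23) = -2.79*u^4 + 1.11*u^3 - 4.03*u^2 - 5.19*u - 4.89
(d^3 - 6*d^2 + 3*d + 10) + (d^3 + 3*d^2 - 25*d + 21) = 2*d^3 - 3*d^2 - 22*d + 31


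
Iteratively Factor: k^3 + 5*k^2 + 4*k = (k + 1)*(k^2 + 4*k) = k*(k + 1)*(k + 4)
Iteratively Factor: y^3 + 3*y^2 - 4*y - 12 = (y + 2)*(y^2 + y - 6) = (y - 2)*(y + 2)*(y + 3)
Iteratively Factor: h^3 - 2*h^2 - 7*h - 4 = (h - 4)*(h^2 + 2*h + 1) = (h - 4)*(h + 1)*(h + 1)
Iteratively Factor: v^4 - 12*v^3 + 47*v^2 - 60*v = (v - 5)*(v^3 - 7*v^2 + 12*v) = v*(v - 5)*(v^2 - 7*v + 12) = v*(v - 5)*(v - 4)*(v - 3)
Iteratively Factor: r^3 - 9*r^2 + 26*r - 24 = (r - 4)*(r^2 - 5*r + 6) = (r - 4)*(r - 3)*(r - 2)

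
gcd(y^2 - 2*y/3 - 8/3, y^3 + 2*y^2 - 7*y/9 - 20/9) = y + 4/3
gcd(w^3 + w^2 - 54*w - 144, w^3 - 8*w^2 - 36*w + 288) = w^2 - 2*w - 48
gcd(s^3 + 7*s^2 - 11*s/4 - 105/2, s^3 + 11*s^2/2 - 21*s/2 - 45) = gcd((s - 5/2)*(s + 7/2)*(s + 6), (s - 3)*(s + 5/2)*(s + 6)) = s + 6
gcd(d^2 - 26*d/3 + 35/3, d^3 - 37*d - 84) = d - 7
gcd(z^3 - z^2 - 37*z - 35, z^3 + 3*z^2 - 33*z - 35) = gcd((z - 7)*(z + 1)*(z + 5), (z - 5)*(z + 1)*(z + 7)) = z + 1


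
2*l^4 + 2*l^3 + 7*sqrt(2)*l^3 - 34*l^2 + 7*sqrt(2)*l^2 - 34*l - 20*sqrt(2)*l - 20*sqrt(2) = (l - 2*sqrt(2))*(l + 5*sqrt(2))*(sqrt(2)*l + 1)*(sqrt(2)*l + sqrt(2))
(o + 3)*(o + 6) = o^2 + 9*o + 18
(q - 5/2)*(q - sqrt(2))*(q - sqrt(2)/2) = q^3 - 5*q^2/2 - 3*sqrt(2)*q^2/2 + q + 15*sqrt(2)*q/4 - 5/2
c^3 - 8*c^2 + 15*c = c*(c - 5)*(c - 3)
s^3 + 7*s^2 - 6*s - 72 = (s - 3)*(s + 4)*(s + 6)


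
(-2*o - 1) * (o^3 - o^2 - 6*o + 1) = -2*o^4 + o^3 + 13*o^2 + 4*o - 1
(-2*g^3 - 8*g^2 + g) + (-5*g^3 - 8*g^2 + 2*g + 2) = -7*g^3 - 16*g^2 + 3*g + 2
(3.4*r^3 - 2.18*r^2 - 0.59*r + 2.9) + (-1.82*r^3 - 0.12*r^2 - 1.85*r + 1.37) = 1.58*r^3 - 2.3*r^2 - 2.44*r + 4.27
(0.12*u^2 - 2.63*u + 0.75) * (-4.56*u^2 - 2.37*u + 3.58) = -0.5472*u^4 + 11.7084*u^3 + 3.2427*u^2 - 11.1929*u + 2.685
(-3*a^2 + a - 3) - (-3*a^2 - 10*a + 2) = 11*a - 5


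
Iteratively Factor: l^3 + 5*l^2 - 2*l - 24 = (l + 3)*(l^2 + 2*l - 8) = (l + 3)*(l + 4)*(l - 2)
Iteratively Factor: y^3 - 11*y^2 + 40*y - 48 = (y - 4)*(y^2 - 7*y + 12) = (y - 4)*(y - 3)*(y - 4)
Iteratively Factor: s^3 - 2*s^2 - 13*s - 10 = (s - 5)*(s^2 + 3*s + 2) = (s - 5)*(s + 2)*(s + 1)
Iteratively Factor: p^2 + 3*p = (p)*(p + 3)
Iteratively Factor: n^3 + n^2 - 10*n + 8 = (n + 4)*(n^2 - 3*n + 2) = (n - 1)*(n + 4)*(n - 2)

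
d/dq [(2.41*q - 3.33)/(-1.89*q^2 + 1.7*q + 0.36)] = (4.5549*q^2 - 12.5874*q + 6.5286)/(3.5721*q^4 - 6.426*q^3 + 1.5292*q^2 + 1.224*q + 0.1296)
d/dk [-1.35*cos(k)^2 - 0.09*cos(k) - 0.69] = (2.7*cos(k) + 0.09)*sin(k)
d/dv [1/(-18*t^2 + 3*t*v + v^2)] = (-3*t - 2*v)/(-18*t^2 + 3*t*v + v^2)^2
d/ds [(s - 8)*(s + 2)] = 2*s - 6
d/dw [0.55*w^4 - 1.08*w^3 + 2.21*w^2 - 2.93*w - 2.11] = 2.2*w^3 - 3.24*w^2 + 4.42*w - 2.93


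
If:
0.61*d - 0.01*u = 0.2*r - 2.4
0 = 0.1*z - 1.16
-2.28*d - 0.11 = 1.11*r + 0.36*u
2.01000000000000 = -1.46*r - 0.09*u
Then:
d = -4.54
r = -3.86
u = 40.36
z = 11.60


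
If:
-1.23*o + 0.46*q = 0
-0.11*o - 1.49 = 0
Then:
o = -13.55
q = -36.22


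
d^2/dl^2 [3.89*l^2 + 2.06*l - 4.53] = 7.78000000000000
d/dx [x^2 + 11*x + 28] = 2*x + 11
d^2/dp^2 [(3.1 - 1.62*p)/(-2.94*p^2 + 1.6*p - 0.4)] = ((23.412 - 28.5768*p)*(2.94*p^2 - 1.6*p + 0.4) + (1.62*p - 3.1)*(5.88*p - 1.6)*(11.76*p - 3.2))/(2.94*p^2 - 1.6*p + 0.4)^3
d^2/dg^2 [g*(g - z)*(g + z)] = 6*g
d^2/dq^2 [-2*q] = 0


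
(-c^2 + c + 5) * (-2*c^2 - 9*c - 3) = 2*c^4 + 7*c^3 - 16*c^2 - 48*c - 15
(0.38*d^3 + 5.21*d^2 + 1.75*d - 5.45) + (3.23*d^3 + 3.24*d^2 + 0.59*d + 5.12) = 3.61*d^3 + 8.45*d^2 + 2.34*d - 0.33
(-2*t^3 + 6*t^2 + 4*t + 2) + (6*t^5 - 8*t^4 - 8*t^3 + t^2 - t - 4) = 6*t^5 - 8*t^4 - 10*t^3 + 7*t^2 + 3*t - 2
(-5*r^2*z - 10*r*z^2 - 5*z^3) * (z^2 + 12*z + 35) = -5*r^2*z^3 - 60*r^2*z^2 - 175*r^2*z - 10*r*z^4 - 120*r*z^3 - 350*r*z^2 - 5*z^5 - 60*z^4 - 175*z^3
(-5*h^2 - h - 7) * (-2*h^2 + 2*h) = 10*h^4 - 8*h^3 + 12*h^2 - 14*h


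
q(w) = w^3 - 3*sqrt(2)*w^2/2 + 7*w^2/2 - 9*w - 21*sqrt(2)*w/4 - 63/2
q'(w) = 3*w^2 - 3*sqrt(2)*w + 7*w - 9 - 21*sqrt(2)/4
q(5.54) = 89.85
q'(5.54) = 90.93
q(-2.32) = 1.54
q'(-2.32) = -6.67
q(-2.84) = 3.36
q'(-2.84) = -0.06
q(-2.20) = 0.66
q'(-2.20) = -7.97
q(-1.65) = -5.14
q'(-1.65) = -12.81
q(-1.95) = -1.64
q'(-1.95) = -10.39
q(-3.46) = 0.41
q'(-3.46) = 9.95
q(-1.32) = -9.72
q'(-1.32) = -14.84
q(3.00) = -41.37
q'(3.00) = 18.85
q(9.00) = 661.35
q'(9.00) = 251.39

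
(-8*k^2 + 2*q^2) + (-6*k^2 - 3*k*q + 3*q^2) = -14*k^2 - 3*k*q + 5*q^2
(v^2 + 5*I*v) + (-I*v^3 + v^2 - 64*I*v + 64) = -I*v^3 + 2*v^2 - 59*I*v + 64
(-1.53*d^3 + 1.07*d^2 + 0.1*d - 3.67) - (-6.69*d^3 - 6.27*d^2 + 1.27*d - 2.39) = 5.16*d^3 + 7.34*d^2 - 1.17*d - 1.28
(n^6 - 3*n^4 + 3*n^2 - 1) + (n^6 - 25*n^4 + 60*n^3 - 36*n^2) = 2*n^6 - 28*n^4 + 60*n^3 - 33*n^2 - 1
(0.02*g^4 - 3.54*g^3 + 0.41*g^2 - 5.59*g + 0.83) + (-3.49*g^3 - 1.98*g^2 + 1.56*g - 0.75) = 0.02*g^4 - 7.03*g^3 - 1.57*g^2 - 4.03*g + 0.08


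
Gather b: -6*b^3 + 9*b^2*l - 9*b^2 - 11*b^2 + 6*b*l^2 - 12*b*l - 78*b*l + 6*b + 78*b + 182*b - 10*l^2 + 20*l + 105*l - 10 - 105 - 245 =-6*b^3 + b^2*(9*l - 20) + b*(6*l^2 - 90*l + 266) - 10*l^2 + 125*l - 360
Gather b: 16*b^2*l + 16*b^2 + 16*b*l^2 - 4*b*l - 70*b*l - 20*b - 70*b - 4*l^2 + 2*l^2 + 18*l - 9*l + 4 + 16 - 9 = b^2*(16*l + 16) + b*(16*l^2 - 74*l - 90) - 2*l^2 + 9*l + 11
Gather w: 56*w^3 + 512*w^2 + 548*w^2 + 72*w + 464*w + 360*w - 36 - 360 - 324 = 56*w^3 + 1060*w^2 + 896*w - 720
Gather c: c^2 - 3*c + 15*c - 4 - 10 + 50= c^2 + 12*c + 36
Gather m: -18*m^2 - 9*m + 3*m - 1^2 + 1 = -18*m^2 - 6*m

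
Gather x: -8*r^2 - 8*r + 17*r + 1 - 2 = -8*r^2 + 9*r - 1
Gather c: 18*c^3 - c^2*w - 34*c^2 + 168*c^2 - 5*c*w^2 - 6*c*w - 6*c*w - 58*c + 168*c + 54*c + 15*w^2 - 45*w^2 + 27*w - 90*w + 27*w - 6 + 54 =18*c^3 + c^2*(134 - w) + c*(-5*w^2 - 12*w + 164) - 30*w^2 - 36*w + 48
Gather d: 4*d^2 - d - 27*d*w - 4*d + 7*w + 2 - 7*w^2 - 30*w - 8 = 4*d^2 + d*(-27*w - 5) - 7*w^2 - 23*w - 6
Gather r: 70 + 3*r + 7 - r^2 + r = -r^2 + 4*r + 77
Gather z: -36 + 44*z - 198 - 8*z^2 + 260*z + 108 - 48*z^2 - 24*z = -56*z^2 + 280*z - 126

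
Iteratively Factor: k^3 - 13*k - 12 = (k + 3)*(k^2 - 3*k - 4) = (k - 4)*(k + 3)*(k + 1)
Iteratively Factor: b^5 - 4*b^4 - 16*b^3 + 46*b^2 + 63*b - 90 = (b - 3)*(b^4 - b^3 - 19*b^2 - 11*b + 30) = (b - 5)*(b - 3)*(b^3 + 4*b^2 + b - 6) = (b - 5)*(b - 3)*(b - 1)*(b^2 + 5*b + 6) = (b - 5)*(b - 3)*(b - 1)*(b + 2)*(b + 3)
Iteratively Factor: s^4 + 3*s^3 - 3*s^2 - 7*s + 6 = (s - 1)*(s^3 + 4*s^2 + s - 6) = (s - 1)*(s + 3)*(s^2 + s - 2) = (s - 1)*(s + 2)*(s + 3)*(s - 1)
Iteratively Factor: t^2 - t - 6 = (t + 2)*(t - 3)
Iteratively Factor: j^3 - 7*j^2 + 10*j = (j)*(j^2 - 7*j + 10) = j*(j - 2)*(j - 5)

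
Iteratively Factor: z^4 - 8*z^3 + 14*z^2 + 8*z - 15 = (z + 1)*(z^3 - 9*z^2 + 23*z - 15) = (z - 3)*(z + 1)*(z^2 - 6*z + 5) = (z - 5)*(z - 3)*(z + 1)*(z - 1)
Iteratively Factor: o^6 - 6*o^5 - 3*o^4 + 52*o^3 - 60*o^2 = (o)*(o^5 - 6*o^4 - 3*o^3 + 52*o^2 - 60*o) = o*(o - 2)*(o^4 - 4*o^3 - 11*o^2 + 30*o) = o*(o - 2)*(o + 3)*(o^3 - 7*o^2 + 10*o) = o*(o - 5)*(o - 2)*(o + 3)*(o^2 - 2*o) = o*(o - 5)*(o - 2)^2*(o + 3)*(o)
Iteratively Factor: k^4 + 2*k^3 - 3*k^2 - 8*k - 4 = (k + 2)*(k^3 - 3*k - 2) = (k + 1)*(k + 2)*(k^2 - k - 2) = (k - 2)*(k + 1)*(k + 2)*(k + 1)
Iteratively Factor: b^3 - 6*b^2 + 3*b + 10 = (b - 5)*(b^2 - b - 2) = (b - 5)*(b + 1)*(b - 2)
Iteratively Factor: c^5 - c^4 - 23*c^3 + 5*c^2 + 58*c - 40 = (c - 1)*(c^4 - 23*c^2 - 18*c + 40) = (c - 1)*(c + 2)*(c^3 - 2*c^2 - 19*c + 20) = (c - 5)*(c - 1)*(c + 2)*(c^2 + 3*c - 4) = (c - 5)*(c - 1)*(c + 2)*(c + 4)*(c - 1)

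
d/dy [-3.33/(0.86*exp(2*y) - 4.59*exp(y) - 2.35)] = (5.7276*exp(y) - 15.2847)*exp(y)/(-0.86*exp(2*y) + 4.59*exp(y) + 2.35)^2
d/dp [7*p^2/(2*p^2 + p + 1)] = 7*p*(p + 2)/(4*p^4 + 4*p^3 + 5*p^2 + 2*p + 1)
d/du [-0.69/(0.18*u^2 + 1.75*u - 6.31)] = (0.2484*u + 1.2075)/(0.18*u^2 + 1.75*u - 6.31)^2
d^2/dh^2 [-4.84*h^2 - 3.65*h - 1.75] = -9.68000000000000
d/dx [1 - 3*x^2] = -6*x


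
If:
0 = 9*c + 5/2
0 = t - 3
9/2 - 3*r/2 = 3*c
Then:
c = -5/18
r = 32/9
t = 3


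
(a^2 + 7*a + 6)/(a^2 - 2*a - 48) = (a + 1)/(a - 8)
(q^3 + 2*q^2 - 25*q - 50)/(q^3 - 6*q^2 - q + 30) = (q + 5)/(q - 3)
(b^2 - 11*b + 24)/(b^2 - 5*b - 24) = (b - 3)/(b + 3)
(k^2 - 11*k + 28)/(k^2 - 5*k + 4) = (k - 7)/(k - 1)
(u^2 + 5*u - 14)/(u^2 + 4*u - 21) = (u - 2)/(u - 3)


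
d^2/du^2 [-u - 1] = 0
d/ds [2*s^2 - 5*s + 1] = 4*s - 5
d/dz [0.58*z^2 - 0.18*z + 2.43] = 1.16*z - 0.18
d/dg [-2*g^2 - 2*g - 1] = -4*g - 2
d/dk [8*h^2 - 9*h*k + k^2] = -9*h + 2*k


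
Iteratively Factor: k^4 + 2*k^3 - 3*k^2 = (k)*(k^3 + 2*k^2 - 3*k) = k^2*(k^2 + 2*k - 3) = k^2*(k + 3)*(k - 1)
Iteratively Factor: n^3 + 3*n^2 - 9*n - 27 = (n + 3)*(n^2 - 9) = (n - 3)*(n + 3)*(n + 3)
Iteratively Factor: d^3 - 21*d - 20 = (d - 5)*(d^2 + 5*d + 4) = (d - 5)*(d + 1)*(d + 4)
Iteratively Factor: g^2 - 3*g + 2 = (g - 2)*(g - 1)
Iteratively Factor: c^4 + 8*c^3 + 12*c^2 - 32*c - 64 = (c - 2)*(c^3 + 10*c^2 + 32*c + 32) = (c - 2)*(c + 4)*(c^2 + 6*c + 8) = (c - 2)*(c + 4)^2*(c + 2)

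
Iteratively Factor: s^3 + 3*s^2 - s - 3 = (s + 1)*(s^2 + 2*s - 3) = (s + 1)*(s + 3)*(s - 1)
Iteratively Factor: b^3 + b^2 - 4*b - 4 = (b - 2)*(b^2 + 3*b + 2) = (b - 2)*(b + 1)*(b + 2)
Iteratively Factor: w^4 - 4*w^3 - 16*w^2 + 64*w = (w)*(w^3 - 4*w^2 - 16*w + 64) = w*(w - 4)*(w^2 - 16) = w*(w - 4)*(w + 4)*(w - 4)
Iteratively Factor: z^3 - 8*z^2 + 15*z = (z - 5)*(z^2 - 3*z) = (z - 5)*(z - 3)*(z)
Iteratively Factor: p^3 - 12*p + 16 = (p - 2)*(p^2 + 2*p - 8) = (p - 2)*(p + 4)*(p - 2)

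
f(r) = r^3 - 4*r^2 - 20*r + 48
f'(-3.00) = 31.00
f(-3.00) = 45.00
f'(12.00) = 316.00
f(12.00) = 960.00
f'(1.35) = -25.33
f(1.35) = 16.17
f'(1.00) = -25.00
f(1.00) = 25.00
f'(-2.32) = 14.71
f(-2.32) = 60.38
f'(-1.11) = -7.42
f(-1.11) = 63.90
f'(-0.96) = -9.56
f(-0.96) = 62.63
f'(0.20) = -21.48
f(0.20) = 43.85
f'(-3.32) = 39.63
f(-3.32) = 33.72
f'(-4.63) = 81.35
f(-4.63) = -44.40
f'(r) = 3*r^2 - 8*r - 20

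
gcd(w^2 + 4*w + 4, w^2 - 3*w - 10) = w + 2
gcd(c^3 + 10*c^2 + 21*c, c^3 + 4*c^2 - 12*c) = c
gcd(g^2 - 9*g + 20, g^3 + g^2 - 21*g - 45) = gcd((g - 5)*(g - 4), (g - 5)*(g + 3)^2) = g - 5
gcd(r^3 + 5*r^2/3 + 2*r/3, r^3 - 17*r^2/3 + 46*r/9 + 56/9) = r + 2/3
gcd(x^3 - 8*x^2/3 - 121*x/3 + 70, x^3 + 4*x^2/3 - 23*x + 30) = x^2 + 13*x/3 - 10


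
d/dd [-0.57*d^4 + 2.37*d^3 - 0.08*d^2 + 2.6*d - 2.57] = -2.28*d^3 + 7.11*d^2 - 0.16*d + 2.6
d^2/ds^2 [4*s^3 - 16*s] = 24*s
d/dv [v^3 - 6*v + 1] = 3*v^2 - 6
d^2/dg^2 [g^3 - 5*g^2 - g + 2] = 6*g - 10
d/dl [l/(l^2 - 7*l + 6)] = (6 - l^2)/(l^4 - 14*l^3 + 61*l^2 - 84*l + 36)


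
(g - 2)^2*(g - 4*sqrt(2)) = g^3 - 4*sqrt(2)*g^2 - 4*g^2 + 4*g + 16*sqrt(2)*g - 16*sqrt(2)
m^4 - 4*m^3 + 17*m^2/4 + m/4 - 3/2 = (m - 2)*(m - 3/2)*(m - 1)*(m + 1/2)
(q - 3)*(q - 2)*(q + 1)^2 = q^4 - 3*q^3 - 3*q^2 + 7*q + 6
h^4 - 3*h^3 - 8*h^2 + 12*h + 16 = (h - 4)*(h - 2)*(h + 1)*(h + 2)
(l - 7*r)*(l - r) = l^2 - 8*l*r + 7*r^2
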